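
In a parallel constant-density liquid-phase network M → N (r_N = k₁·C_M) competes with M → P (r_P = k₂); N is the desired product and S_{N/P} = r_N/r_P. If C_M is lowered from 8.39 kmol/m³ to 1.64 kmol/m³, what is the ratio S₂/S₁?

0.195

S_{N/P} = (k₁/k₂)·C_M, so S₂/S₁ = (C_{M,2}/C_{M,1}).
= 1.64/8.39 = 0.195.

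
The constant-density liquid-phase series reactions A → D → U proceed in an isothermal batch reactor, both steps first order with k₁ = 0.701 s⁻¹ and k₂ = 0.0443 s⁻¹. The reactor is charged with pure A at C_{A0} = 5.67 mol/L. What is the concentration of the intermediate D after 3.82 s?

4.69 mol/L

For first-order series with pure A initially, C_D(t) = k₁C_{A0}/(k₂−k₁)·(e^(−k₁t) − e^(−k₂t)).
e^(−k₁t) = e^(−0.701×3.82) = e^(−2.678) = 0.06871; e^(−k₂t) = e^(−0.1692) = 0.8443.
C_D = 0.701×5.67/(0.0443−0.701) × (0.06871−0.8443) = (-6.052)×(-0.7756) = 4.694 mol/L.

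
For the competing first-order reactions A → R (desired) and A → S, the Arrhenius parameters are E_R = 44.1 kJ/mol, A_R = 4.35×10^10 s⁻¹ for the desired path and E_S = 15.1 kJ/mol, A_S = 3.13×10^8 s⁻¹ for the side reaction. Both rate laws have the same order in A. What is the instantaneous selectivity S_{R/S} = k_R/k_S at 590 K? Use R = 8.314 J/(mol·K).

With equal orders, S_{R/S} = k_R/k_S = (A_R/A_S)·exp[(E_S−E_R)/(RT)].
(E_S−E_R)/(RT) = (15.1−44.1)×10³/(8.314×590) = -29000/4905 = -5.912.
k_R/k_S = (4.35×10^10/3.13×10^8)·exp(-5.912) = 139.0 × 0.002707 = 0.376.

0.376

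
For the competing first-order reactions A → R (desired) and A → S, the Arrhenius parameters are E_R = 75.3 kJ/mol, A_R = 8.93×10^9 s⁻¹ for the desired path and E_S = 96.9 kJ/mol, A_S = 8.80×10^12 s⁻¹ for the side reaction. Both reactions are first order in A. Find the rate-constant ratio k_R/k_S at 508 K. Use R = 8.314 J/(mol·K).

0.169

k_R/k_S = (A_R/A_S)·exp[−(E_R−E_S)/(RT)] = (A_R/A_S)·exp[(E_S−E_R)/(RT)].
(E_S−E_R)/(RT) = (96.9−75.3)×10³/(8.314×508) = 21600/4224 = 5.114.
k_R/k_S = (8.93×10^9/8.80×10^12)·exp(5.114) = 0.001015 × 166.4 = 0.169.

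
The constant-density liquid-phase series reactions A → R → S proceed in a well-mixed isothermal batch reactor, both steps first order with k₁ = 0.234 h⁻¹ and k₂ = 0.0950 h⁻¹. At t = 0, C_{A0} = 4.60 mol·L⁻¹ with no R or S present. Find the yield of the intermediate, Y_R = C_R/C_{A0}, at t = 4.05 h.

For first-order series with pure A initially, C_R(t) = k₁C_{A0}/(k₂−k₁)·(e^(−k₁t) − e^(−k₂t)).
e^(−k₁t) = e^(−0.234×4.05) = e^(−0.9477) = 0.3876; e^(−k₂t) = e^(−0.3847) = 0.6806.
C_R = 0.234×4.60/(0.0950−0.234) × (0.3876−0.6806) = (-7.744)×(-0.2930) = 2.269 mol·L⁻¹.
Y_R = C_R/C_{A0} = 2.269/4.60 = 0.493.

0.493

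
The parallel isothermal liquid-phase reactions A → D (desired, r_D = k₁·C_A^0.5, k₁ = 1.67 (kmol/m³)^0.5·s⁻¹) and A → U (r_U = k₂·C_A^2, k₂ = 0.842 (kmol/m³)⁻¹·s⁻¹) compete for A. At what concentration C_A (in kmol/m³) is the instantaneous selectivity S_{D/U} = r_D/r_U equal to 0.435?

S_{D/U} = (k₁/k₂)·C_A^-1.5 ⇒ C_A = (S·k₂/k₁)^(1/(-1.5)).
= (0.435×0.842/1.67)^(-0.6667) = (0.2193)^(-0.6667) = 2.75 kmol/m³.

2.75 kmol/m³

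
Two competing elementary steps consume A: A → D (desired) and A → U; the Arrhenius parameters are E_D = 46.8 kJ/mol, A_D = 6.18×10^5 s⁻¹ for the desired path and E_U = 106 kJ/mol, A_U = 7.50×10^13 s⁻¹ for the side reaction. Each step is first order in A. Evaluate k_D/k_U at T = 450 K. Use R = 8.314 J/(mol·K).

Since both paths have the same order in A, the concentration cancels and S_{D/U} = k_D/k_U = (A_D/A_U)·exp[(E_U−E_D)/(RT)].
(E_U−E_D)/(RT) = (106−46.8)×10³/(8.314×450) = 59200/3741 = 15.82.
k_D/k_U = (6.18×10^5/7.50×10^13)·exp(15.82) = 8.240×10^-9 × 7.447×10^6 = 0.0614.
Since E_D < E_U, lowering the temperature improves selectivity toward D.

0.0614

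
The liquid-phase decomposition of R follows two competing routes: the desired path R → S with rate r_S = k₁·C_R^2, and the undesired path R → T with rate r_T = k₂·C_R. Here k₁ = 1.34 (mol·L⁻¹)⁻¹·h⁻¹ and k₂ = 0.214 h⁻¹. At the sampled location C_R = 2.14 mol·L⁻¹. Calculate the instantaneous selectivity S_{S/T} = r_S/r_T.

S_{S/T} = r_S/r_T = (k₁·C_R^2)/(k₂·C_R) = (k₁/k₂)·C_R.
= (1.34×2.140^2) / (0.214×2.140) = 6.137/0.4580 = 13.4.
Since the desired path is higher order in R, keeping C_R high (PFR or concentrated feed) favours S.

13.4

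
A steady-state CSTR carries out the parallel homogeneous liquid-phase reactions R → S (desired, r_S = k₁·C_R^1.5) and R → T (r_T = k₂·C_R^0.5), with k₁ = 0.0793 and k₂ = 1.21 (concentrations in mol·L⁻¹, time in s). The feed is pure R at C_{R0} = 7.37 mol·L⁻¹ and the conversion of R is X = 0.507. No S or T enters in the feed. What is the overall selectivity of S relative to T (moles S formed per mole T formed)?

Exit C_R = C_{R0}(1−X) = 7.37×0.493 = 3.633 mol·L⁻¹.
In a CSTR the entire volume is at exit conditions, so r_S = 0.0793×3.633^1.5 = 0.5492 and r_T = 1.21×3.633^0.5 = 2.306.
Overall selectivity = C_S/C_T = r_Sτ/(r_Tτ) = r_S/r_T = 0.238.

0.238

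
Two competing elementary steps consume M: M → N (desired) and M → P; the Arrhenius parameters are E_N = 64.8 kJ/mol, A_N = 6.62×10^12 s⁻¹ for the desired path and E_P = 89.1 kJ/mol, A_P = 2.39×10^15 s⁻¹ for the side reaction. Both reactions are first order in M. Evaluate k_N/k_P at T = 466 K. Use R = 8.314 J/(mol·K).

1.47

k_N/k_P = (A_N/A_P)·exp[−(E_N−E_P)/(RT)] = (A_N/A_P)·exp[(E_P−E_N)/(RT)].
(E_P−E_N)/(RT) = (89.1−64.8)×10³/(8.314×466) = 24300/3874 = 6.272.
k_N/k_P = (6.62×10^12/2.39×10^15)·exp(6.272) = 0.002770 × 529.6 = 1.47.
Since E_N < E_P, lowering the temperature improves selectivity toward N.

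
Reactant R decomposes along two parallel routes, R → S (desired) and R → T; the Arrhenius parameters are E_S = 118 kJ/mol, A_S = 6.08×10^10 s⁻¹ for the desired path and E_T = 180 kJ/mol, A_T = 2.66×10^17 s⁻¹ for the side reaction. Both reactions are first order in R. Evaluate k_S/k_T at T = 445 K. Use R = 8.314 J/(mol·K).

With equal orders, S_{S/T} = k_S/k_T = (A_S/A_T)·exp[(E_T−E_S)/(RT)].
(E_T−E_S)/(RT) = (180−118)×10³/(8.314×445) = 62000/3700 = 16.76.
k_S/k_T = (6.08×10^10/2.66×10^17)·exp(16.76) = 2.286×10^-7 × 1.896×10^7 = 4.33.

4.33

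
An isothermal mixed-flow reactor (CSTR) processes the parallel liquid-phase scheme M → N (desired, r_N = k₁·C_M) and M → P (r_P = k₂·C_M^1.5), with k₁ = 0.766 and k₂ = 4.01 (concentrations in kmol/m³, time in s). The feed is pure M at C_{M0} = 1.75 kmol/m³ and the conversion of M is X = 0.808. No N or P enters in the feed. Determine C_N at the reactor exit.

0.350 kmol/m³

Exit C_M = C_{M0}(1−X) = 1.75×0.192 = 0.3360 kmol/m³.
A CSTR operates uniformly at the exit composition, giving r_N = 0.2574 and r_P = 0.7810 (each k·C_M^n at C_M = 0.3360).
Fraction of consumed M going to N: r_N/(r_N+r_P) = 0.2479.
C_N = 0.2479·C_{M0}·X = 0.2479×1.75×0.808 = 0.350 kmol/m³.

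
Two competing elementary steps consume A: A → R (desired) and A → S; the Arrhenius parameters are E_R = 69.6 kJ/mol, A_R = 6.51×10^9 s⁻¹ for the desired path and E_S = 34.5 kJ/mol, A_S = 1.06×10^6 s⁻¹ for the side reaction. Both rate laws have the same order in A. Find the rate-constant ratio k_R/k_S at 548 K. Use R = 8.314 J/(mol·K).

Since both paths have the same order in A, the concentration cancels and S_{R/S} = k_R/k_S = (A_R/A_S)·exp[(E_S−E_R)/(RT)].
(E_S−E_R)/(RT) = (34.5−69.6)×10³/(8.314×548) = -35100/4556 = -7.704.
k_R/k_S = (6.51×10^9/1.06×10^6)·exp(-7.704) = 6142 × 4.510×10^-4 = 2.77.

2.77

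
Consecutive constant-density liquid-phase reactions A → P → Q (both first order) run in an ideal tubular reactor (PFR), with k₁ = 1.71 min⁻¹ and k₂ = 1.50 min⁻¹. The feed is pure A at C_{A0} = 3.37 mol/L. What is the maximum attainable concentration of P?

At the optimum, C_{P,max}/C_{A0} = (k₁/k₂)^[k₂/(k₂−k₁)].
= (1.71/1.50)^(1.50/(1.50−1.71)) = (1.140)^(-7.143) = 0.3922.
C_{P,max} = 0.3922×3.37 = 1.32 mol/L.

1.32 mol/L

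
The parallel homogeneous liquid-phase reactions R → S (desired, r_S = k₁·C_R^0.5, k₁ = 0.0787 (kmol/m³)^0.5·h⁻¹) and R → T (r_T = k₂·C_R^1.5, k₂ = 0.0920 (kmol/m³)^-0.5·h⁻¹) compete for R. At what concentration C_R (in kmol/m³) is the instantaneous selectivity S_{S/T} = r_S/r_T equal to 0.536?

S_{S/T} = (k₁/k₂)·C_R⁻¹ ⇒ C_R = (S·k₂/k₁)^(-1).
= (0.536×0.0920/0.0787)^(-1) = (0.6266)^(-1) = 1.60 kmol/m³.

1.60 kmol/m³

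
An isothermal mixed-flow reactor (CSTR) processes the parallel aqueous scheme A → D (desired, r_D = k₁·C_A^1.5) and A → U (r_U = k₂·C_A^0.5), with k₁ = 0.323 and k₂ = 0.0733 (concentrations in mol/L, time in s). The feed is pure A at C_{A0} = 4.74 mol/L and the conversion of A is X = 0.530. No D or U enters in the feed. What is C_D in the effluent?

Exit C_A = C_{A0}(1−X) = 4.74×0.470 = 2.228 mol/L.
In a CSTR the entire volume is at exit conditions, so r_D = 0.323×2.228^1.5 = 1.074 and r_U = 0.0733×2.228^0.5 = 0.1094.
Fraction of consumed A going to D: r_D/(r_D+r_U) = 0.9076.
C_D = 0.9076·C_{A0}·X = 0.9076×4.74×0.530 = 2.28 mol/L.

2.28 mol/L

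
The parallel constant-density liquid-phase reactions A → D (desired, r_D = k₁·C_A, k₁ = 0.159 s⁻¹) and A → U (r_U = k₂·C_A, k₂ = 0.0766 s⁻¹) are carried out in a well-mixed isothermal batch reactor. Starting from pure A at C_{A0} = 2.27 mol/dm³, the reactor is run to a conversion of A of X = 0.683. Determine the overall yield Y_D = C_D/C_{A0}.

0.461

C_A = C_{A0}(1−X) = 0.7196 mol/dm³.
Both paths are first order in A, so the instantaneous fraction to D is constant: dC_D/d(−C_A) = k₁/(k₁+k₂) = 0.6749.
C_D = 0.6749·(C_{A0}−C_A) = 0.6749×1.550 = 1.05 mol/dm³.
Y_D = C_D/C_{A0} = 1.046/2.27 = 0.461.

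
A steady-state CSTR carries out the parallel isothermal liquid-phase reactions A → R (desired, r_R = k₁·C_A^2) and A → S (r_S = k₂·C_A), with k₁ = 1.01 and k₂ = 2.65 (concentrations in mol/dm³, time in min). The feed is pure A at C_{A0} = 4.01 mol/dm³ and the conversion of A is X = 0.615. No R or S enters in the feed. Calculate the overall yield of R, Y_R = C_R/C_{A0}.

0.228

Exit C_A = C_{A0}(1−X) = 4.01×0.385 = 1.544 mol/dm³.
A CSTR operates uniformly at the exit composition, giving r_R = 2.407 and r_S = 4.091 (each k·C_A^n at C_A = 1.544).
Fraction of consumed A going to R: r_R/(r_R+r_S) = 0.3704.
C_R = 0.3704·C_{A0}·X = 0.3704×4.01×0.615 = 0.914 mol/dm³; Y_R = C_R/C_{A0} = 0.228.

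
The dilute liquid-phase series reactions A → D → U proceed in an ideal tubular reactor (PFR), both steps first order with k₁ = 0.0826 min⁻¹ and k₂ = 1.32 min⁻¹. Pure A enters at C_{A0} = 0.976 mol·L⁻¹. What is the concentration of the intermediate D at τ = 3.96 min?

0.0466 mol·L⁻¹

Solving the coupled first-order balances gives C_D(τ) = [k₁/(k₂−k₁)]·C_{A0}·(e^(−k₁τ) − e^(−k₂τ)).
e^(−k₁τ) = e^(−0.0826×3.96) = e^(−0.3271) = 0.7210; e^(−k₂τ) = e^(−5.227) = 0.005369.
C_D = 0.0826×0.976/(1.32−0.0826) × (0.7210−0.005369) = 0.06515×0.7156 = 0.04662 mol·L⁻¹.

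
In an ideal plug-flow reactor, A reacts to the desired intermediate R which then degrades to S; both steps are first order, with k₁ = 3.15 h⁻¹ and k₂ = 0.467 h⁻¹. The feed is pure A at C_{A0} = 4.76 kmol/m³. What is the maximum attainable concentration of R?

For a first-order series the maximum intermediate yield is C_{R,max}/C_{A0} = (k₁/k₂)^[k₂/(k₂−k₁)].
= (3.15/0.467)^(0.467/(0.467−3.15)) = (6.745)^(-0.1741) = 0.7173.
C_{R,max} = 0.7173×4.76 = 3.41 kmol/m³.

3.41 kmol/m³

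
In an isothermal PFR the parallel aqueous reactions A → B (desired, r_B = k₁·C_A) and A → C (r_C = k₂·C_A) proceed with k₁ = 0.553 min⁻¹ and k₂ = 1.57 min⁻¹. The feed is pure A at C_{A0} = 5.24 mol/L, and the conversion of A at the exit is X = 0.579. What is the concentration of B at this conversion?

C_A = C_{A0}(1−X) = 2.206 mol/L.
Both paths are first order in A, so the instantaneous fraction to B is constant: dC_B/d(−C_A) = k₁/(k₁+k₂) = 0.2605.
C_B = 0.2605·(C_{A0}−C_A) = 0.2605×3.034 = 0.790 mol/L.

0.790 mol/L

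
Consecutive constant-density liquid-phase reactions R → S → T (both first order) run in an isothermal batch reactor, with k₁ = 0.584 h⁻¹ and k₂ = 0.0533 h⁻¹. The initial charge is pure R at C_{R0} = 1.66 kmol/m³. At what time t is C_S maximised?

For first-order series the maximum of C_S occurs at t_opt = ln(k₂/k₁)/(k₂−k₁).
= ln(0.0533/0.584)/(0.0533−0.584) = ln(0.09127)/-0.5307 = -2.394/-0.5307 = 4.51 h.

4.51 h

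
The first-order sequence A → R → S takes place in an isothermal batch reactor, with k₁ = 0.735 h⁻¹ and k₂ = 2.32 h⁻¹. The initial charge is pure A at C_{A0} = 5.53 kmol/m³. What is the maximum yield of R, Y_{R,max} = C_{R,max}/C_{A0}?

0.186

For a first-order series the maximum intermediate yield is C_{R,max}/C_{A0} = (k₁/k₂)^[k₂/(k₂−k₁)].
= (0.735/2.32)^(2.32/(2.32−0.735)) = (0.3168)^(1.464) = 0.1859.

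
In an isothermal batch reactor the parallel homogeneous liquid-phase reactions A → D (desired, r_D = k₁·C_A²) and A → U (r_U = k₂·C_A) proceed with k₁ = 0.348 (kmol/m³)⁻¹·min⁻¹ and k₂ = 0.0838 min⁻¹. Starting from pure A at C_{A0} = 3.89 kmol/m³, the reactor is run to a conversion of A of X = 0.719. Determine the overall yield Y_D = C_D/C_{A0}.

C_A = C_{A0}(1−X) = 1.093 kmol/m³.
Along a PFR/batch, dC_U/dC_A = −r_U/(r_D+r_U) = −k₂/(k₂+k₁·C_A).
Integrating from C_{A0} to C_A: C_U = (0.0838/0.348)·ln[(0.0838+0.348·3.89)/(0.0838+0.348·1.09)] = 0.2408·ln(1.438/0.4642) = 0.2722 kmol/m³.
Then C_D = (C_{A0}−C_A) − C_U = 2.797 − 0.2722 = 2.525 kmol/m³.
Y_D = C_D/C_{A0} = 2.525/3.89 = 0.649.

0.649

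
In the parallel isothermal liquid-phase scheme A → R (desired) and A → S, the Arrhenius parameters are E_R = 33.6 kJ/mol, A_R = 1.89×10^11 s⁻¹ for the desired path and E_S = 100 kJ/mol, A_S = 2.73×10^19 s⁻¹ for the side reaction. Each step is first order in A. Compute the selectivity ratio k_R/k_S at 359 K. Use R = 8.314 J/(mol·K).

31.8

With equal orders, S_{R/S} = k_R/k_S = (A_R/A_S)·exp[(E_S−E_R)/(RT)].
(E_S−E_R)/(RT) = (100−33.6)×10³/(8.314×359) = 66400/2985 = 22.25.
k_R/k_S = (1.89×10^11/2.73×10^19)·exp(22.25) = 6.923×10^-9 × 4.587×10^9 = 31.8.
Since E_R < E_S, lowering the temperature improves selectivity toward R.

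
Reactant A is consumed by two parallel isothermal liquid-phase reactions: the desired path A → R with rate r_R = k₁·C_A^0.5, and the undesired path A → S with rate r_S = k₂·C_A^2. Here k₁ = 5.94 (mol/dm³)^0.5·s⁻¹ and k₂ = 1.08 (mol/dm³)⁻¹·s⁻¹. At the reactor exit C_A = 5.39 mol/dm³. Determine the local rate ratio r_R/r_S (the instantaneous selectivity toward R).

0.440

S_{R/S} = r_R/r_S = (k₁·C_A^0.5)/(k₂·C_A^2) = (k₁/k₂)·C_A^-1.5.
= (5.94×5.390^0.5) / (1.08×5.390^2) = 13.79/31.38 = 0.440.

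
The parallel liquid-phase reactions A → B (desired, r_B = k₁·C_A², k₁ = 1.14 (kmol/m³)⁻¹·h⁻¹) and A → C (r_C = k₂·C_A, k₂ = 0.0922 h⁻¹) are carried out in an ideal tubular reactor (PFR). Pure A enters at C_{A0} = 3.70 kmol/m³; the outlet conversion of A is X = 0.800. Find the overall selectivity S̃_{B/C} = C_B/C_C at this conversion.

C_A = C_{A0}(1−X) = 0.7400 kmol/m³.
Along a PFR/batch, dC_C/dC_A = −r_C/(r_B+r_C) = −k₂/(k₂+k₁·C_A).
Integrating from C_{A0} to C_A: C_C = (0.0922/1.14)·ln[(0.0922+1.14·3.70)/(0.0922+1.14·0.740)] = 0.08088·ln(4.310/0.9358) = 0.1235 kmol/m³.
Then C_B = (C_{A0}−C_A) − C_C = 2.960 − 0.1235 = 2.836 kmol/m³.
S̃_{B/C} = C_B/C_C = 2.836/0.1235 = 23.0.

23.0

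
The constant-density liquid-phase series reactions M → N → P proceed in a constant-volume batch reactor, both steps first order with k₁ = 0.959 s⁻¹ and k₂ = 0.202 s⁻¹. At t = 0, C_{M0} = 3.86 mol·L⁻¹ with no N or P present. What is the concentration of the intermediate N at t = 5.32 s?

1.64 mol·L⁻¹

The intermediate concentration in a first-order A→B→C sequence is C_N = k₁C_{M0}(e^(−k₁t) − e^(−k₂t))/(k₂−k₁).
e^(−k₁t) = e^(−0.959×5.32) = e^(−5.102) = 0.006085; e^(−k₂t) = e^(−1.075) = 0.3414.
C_N = 0.959×3.86/(0.202−0.959) × (0.006085−0.3414) = (-4.890)×(-0.3353) = 1.640 mol·L⁻¹.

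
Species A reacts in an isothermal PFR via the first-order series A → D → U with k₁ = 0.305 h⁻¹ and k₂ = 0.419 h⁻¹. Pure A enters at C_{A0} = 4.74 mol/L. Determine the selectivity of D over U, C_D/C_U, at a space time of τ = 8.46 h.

0.157

Solving the coupled first-order balances gives C_D(τ) = [k₁/(k₂−k₁)]·C_{A0}·(e^(−k₁τ) − e^(−k₂τ)).
e^(−k₁τ) = e^(−0.305×8.46) = e^(−2.580) = 0.07575; e^(−k₂τ) = e^(−3.545) = 0.02888.
C_D = 0.305×4.74/(0.419−0.305) × (0.07575−0.02888) = 12.68×0.04688 = 0.5945 mol/L.
C_A = C_{A0}e^(−k₁τ) = 0.3591 mol/L, so C_U = C_{A0}−C_A−C_D = 3.786 mol/L; C_D/C_U = 0.157.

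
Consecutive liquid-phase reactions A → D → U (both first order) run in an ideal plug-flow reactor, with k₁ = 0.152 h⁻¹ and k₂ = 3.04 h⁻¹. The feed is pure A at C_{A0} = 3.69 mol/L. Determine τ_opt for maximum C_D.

1.04 h

Setting dC_D/dτ = 0 gives τ_opt = ln(k₂/k₁)/(k₂−k₁).
= ln(3.04/0.152)/(3.04−0.152) = ln(20.00)/2.888 = 2.996/2.888 = 1.04 h.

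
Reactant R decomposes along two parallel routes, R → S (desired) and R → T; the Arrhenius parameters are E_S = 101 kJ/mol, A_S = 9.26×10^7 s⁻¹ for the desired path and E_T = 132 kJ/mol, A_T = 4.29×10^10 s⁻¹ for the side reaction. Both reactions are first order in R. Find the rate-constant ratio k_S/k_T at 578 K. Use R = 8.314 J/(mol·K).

1.37

Since both paths have the same order in R, the concentration cancels and S_{S/T} = k_S/k_T = (A_S/A_T)·exp[(E_T−E_S)/(RT)].
(E_T−E_S)/(RT) = (132−101)×10³/(8.314×578) = 31000/4805 = 6.451.
k_S/k_T = (9.26×10^7/4.29×10^10)·exp(6.451) = 0.002159 × 633.3 = 1.37.
Since E_S < E_T, lowering the temperature improves selectivity toward S.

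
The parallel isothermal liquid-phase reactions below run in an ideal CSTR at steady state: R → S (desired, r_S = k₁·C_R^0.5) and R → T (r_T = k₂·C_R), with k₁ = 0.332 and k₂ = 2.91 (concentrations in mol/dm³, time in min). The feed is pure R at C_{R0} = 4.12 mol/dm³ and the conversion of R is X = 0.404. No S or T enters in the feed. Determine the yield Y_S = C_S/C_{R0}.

0.0274

Exit C_R = C_{R0}(1−X) = 4.12×0.596 = 2.456 mol/dm³.
In a CSTR the entire volume is at exit conditions, so r_S = 0.332×2.456^0.5 = 0.5202 and r_T = 2.91×2.456 = 7.146.
Fraction of consumed R going to S: r_S/(r_S+r_T) = 0.06787.
C_S = 0.06787·C_{R0}·X = 0.06787×4.12×0.404 = 0.113 mol/dm³; Y_S = C_S/C_{R0} = 0.0274.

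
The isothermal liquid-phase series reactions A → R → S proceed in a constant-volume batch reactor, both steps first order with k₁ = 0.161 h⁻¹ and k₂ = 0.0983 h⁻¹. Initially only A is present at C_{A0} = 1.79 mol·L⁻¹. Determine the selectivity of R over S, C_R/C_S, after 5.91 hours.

The intermediate concentration in a first-order A→B→C sequence is C_R = k₁C_{A0}(e^(−k₁t) − e^(−k₂t))/(k₂−k₁).
e^(−k₁t) = e^(−0.161×5.91) = e^(−0.9515) = 0.3862; e^(−k₂t) = e^(−0.5810) = 0.5594.
C_R = 0.161×1.79/(0.0983−0.161) × (0.3862−0.5594) = (-4.596)×(-0.1732) = 0.7961 mol·L⁻¹.
C_A = C_{A0}e^(−k₁t) = 0.6912 mol·L⁻¹, so C_S = C_{A0}−C_A−C_R = 0.3027 mol·L⁻¹; C_R/C_S = 2.63.

2.63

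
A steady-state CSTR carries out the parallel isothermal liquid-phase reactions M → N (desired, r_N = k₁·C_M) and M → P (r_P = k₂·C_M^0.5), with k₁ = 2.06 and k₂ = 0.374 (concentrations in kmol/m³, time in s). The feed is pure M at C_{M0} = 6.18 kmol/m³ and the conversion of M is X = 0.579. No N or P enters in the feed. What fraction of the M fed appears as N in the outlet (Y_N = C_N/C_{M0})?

0.520

Exit C_M = C_{M0}(1−X) = 6.18×0.421 = 2.602 kmol/m³.
In a CSTR the entire volume is at exit conditions, so r_N = 2.06×2.602 = 5.360 and r_P = 0.374×2.602^0.5 = 0.6033.
Fraction of consumed M going to N: r_N/(r_N+r_P) = 0.8988.
C_N = 0.8988·C_{M0}·X = 0.8988×6.18×0.579 = 3.22 kmol/m³; Y_N = C_N/C_{M0} = 0.520.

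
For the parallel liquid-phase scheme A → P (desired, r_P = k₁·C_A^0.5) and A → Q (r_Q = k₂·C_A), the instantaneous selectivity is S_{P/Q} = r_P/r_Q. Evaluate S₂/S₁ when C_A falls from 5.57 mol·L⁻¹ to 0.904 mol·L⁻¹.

S_{P/Q} = (k₁/k₂)·C_A^-0.5, so S₂/S₁ = (C_{A,2}/C_{A,1})^-0.5.
= (0.904/5.57)^(-0.5) = (0.1623)^(-0.5) = 2.48.

2.48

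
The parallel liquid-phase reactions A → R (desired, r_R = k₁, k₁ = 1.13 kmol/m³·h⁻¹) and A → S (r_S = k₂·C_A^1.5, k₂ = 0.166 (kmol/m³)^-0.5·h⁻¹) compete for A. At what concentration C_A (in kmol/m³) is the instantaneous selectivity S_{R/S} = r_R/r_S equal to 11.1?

S_{R/S} = (k₁/k₂)·C_A^-1.5 ⇒ C_A = (S·k₂/k₁)^(1/(-1.5)).
= (11.1×0.166/1.13)^(-0.6667) = (1.631)^(-0.6667) = 0.722 kmol/m³.

0.722 kmol/m³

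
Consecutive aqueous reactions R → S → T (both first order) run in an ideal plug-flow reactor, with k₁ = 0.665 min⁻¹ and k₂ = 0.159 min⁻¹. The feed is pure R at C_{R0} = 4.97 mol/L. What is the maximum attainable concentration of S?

Evaluating C_S at τ_opt = ln(k₂/k₁)/(k₂−k₁) gives C_{S,max}/C_{R0} = (k₁/k₂)^[k₂/(k₂−k₁)].
= (0.665/0.159)^(0.159/(0.159−0.665)) = (4.182)^(-0.3142) = 0.6379.
C_{S,max} = 0.6379×4.97 = 3.17 mol/L.

3.17 mol/L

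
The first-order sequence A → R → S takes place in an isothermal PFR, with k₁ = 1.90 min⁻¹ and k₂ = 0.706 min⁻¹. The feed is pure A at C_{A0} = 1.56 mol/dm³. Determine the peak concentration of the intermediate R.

At the optimum, C_{R,max}/C_{A0} = (k₁/k₂)^[k₂/(k₂−k₁)].
= (1.90/0.706)^(0.706/(0.706−1.90)) = (2.691)^(-0.5913) = 0.5569.
C_{R,max} = 0.5569×1.56 = 0.869 mol/dm³.

0.869 mol/dm³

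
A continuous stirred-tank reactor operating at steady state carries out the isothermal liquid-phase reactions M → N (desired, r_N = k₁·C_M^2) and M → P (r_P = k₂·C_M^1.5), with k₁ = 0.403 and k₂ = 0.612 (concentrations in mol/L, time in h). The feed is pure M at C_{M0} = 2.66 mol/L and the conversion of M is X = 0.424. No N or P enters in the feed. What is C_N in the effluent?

Exit C_M = C_{M0}(1−X) = 2.66×0.576 = 1.532 mol/L.
In a CSTR the entire volume is at exit conditions, so r_N = 0.403×1.532^2 = 0.9460 and r_P = 0.612×1.532^1.5 = 1.161.
Fraction of consumed M going to N: r_N/(r_N+r_P) = 0.4491.
C_N = 0.4491·C_{M0}·X = 0.4491×2.66×0.424 = 0.506 mol/L.

0.506 mol/L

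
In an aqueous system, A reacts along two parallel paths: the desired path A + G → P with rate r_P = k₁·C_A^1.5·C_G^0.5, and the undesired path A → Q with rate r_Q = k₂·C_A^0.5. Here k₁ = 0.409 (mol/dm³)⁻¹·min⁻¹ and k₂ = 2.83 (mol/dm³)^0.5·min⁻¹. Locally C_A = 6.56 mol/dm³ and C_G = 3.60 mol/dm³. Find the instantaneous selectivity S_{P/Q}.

1.80

S_{P/Q} = r_P/r_Q = (k₁·C_A^1.5·C_G^0.5)/(k₂·C_A^0.5) = (k₁/k₂)·C_A·C_G^0.5.
= (0.409×6.560^1.5×3.600^0.5) / (2.83×6.560^0.5) = 13.04/7.248 = 1.80.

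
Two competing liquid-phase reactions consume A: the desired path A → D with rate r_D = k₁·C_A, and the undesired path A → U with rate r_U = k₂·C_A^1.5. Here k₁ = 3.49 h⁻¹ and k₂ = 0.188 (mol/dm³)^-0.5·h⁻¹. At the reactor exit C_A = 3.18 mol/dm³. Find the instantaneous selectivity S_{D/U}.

10.4

S_{D/U} = r_D/r_U = (k₁·C_A)/(k₂·C_A^1.5) = (k₁/k₂)·C_A^-0.5.
= (3.49×3.180) / (0.188×3.180^1.5) = 11.10/1.066 = 10.4.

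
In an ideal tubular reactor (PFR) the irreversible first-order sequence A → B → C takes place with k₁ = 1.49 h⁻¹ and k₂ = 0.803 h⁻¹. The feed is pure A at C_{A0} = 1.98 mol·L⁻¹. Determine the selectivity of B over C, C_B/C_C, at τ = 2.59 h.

Solving the coupled first-order balances gives C_B(τ) = [k₁/(k₂−k₁)]·C_{A0}·(e^(−k₁τ) − e^(−k₂τ)).
e^(−k₁τ) = e^(−1.49×2.59) = e^(−3.859) = 0.02109; e^(−k₂τ) = e^(−2.080) = 0.1250.
C_B = 1.49×1.98/(0.803−1.49) × (0.02109−0.1250) = (-4.294)×(-0.1039) = 0.4461 mol·L⁻¹.
C_A = C_{A0}e^(−k₁τ) = 0.04175 mol·L⁻¹, so C_C = C_{A0}−C_A−C_B = 1.492 mol·L⁻¹; C_B/C_C = 0.299.

0.299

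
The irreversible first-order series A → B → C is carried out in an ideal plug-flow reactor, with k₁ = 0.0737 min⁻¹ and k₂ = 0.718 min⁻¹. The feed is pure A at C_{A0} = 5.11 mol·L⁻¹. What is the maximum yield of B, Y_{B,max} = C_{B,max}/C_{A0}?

0.0791

At the optimum, C_{B,max}/C_{A0} = (k₁/k₂)^[k₂/(k₂−k₁)].
= (0.0737/0.718)^(0.718/(0.718−0.0737)) = (0.1026)^(1.114) = 0.07911.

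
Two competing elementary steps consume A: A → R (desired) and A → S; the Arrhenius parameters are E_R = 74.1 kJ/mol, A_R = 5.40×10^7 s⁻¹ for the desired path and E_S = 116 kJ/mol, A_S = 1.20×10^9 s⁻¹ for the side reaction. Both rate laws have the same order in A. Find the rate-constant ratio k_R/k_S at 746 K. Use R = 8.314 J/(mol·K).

With equal orders, S_{R/S} = k_R/k_S = (A_R/A_S)·exp[(E_S−E_R)/(RT)].
(E_S−E_R)/(RT) = (116−74.1)×10³/(8.314×746) = 41900/6202 = 6.756.
k_R/k_S = (5.40×10^7/1.20×10^9)·exp(6.756) = 0.04500 × 858.9 = 38.6.
Since E_R < E_S, lowering the temperature improves selectivity toward R.

38.6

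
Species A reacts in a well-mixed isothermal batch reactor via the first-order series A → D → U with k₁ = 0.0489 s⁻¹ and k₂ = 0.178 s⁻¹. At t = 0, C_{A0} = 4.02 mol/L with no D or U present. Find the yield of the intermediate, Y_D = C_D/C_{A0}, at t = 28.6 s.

Solving the coupled first-order balances gives C_D(t) = [k₁/(k₂−k₁)]·C_{A0}·(e^(−k₁t) − e^(−k₂t)).
e^(−k₁t) = e^(−0.0489×28.6) = e^(−1.399) = 0.2470; e^(−k₂t) = e^(−5.091) = 0.006153.
C_D = 0.0489×4.02/(0.178−0.0489) × (0.2470−0.006153) = 1.523×0.2408 = 0.3667 mol/L.
Y_D = C_D/C_{A0} = 0.3667/4.02 = 0.0912.

0.0912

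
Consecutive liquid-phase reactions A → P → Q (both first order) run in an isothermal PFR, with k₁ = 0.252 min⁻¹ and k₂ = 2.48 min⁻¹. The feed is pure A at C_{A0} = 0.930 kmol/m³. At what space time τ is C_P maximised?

For first-order series the maximum of C_P occurs at τ_opt = ln(k₂/k₁)/(k₂−k₁).
= ln(2.48/0.252)/(2.48−0.252) = ln(9.841)/2.228 = 2.287/2.228 = 1.03 min.

1.03 min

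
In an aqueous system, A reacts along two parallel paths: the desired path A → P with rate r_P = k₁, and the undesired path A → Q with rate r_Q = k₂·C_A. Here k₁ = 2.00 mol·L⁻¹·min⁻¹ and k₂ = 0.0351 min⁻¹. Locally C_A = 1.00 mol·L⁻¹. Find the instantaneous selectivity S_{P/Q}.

57.0

S_{P/Q} = r_P/r_Q = (k₁)/(k₂·C_A) = (k₁/k₂)·C_A⁻¹.
= (2.00) / (0.0351×1.000) = 2.000/0.03510 = 57.0.
The undesired path is higher order in A, so low C_A (CSTR or dilute feed) favours P.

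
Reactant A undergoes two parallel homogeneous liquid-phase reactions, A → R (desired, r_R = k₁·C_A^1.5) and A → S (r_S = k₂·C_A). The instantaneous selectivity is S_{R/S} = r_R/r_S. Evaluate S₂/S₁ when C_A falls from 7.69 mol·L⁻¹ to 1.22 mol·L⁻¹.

0.398

S_{R/S} = (k₁/k₂)·C_A^0.5, so S₂/S₁ = (C_{A,2}/C_{A,1})^0.5.
= (1.22/7.69)^0.5 = (0.1586)^0.5 = 0.398.
Selectivity toward R falls as C_A falls — high-concentration operation is favoured.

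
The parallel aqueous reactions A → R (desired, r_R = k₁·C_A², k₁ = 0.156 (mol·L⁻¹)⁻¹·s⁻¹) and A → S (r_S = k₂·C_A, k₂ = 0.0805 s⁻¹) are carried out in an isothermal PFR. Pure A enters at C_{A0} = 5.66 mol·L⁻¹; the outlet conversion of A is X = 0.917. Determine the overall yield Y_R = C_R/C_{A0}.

0.750

C_A = C_{A0}(1−X) = 0.4698 mol·L⁻¹.
Along a PFR/batch, dC_S/dC_A = −r_S/(r_R+r_S) = −k₂/(k₂+k₁·C_A).
Integrating from C_{A0} to C_A: C_S = (0.0805/0.156)·ln[(0.0805+0.156·5.66)/(0.0805+0.156·0.470)] = 0.5160·ln(0.9635/0.1538) = 0.9469 mol·L⁻¹.
Then C_R = (C_{A0}−C_A) − C_S = 5.190 − 0.9469 = 4.243 mol·L⁻¹.
Y_R = C_R/C_{A0} = 4.243/5.66 = 0.750.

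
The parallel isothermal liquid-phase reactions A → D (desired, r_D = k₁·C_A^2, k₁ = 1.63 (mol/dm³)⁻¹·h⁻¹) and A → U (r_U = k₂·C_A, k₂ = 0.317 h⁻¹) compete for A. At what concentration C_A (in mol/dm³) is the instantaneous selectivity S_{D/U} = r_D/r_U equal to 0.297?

0.0578 mol/dm³

S_{D/U} = (k₁/k₂)·C_A ⇒ C_A = S·k₂/k₁.
= 0.297×0.317/1.63 = 0.0578 mol/dm³.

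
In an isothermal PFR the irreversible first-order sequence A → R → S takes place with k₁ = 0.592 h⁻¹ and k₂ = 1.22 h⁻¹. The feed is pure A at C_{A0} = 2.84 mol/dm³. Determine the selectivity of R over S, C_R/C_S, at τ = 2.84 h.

0.219

The intermediate concentration in a first-order A→B→C sequence is C_R = k₁C_{A0}(e^(−k₁τ) − e^(−k₂τ))/(k₂−k₁).
e^(−k₁τ) = e^(−0.592×2.84) = e^(−1.681) = 0.1861; e^(−k₂τ) = e^(−3.465) = 0.03128.
C_R = 0.592×2.84/(1.22−0.592) × (0.1861−0.03128) = 2.677×0.1549 = 0.4146 mol/dm³.
C_A = C_{A0}e^(−k₁τ) = 0.5286 mol/dm³, so C_S = C_{A0}−C_A−C_R = 1.897 mol/dm³; C_R/C_S = 0.219.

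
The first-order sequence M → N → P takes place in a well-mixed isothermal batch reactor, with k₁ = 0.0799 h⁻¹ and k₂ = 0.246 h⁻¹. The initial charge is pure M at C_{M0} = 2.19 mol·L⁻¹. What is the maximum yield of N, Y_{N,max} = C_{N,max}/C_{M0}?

0.189

At the optimum, C_{N,max}/C_{M0} = (k₁/k₂)^[k₂/(k₂−k₁)].
= (0.0799/0.246)^(0.246/(0.246−0.0799)) = (0.3248)^(1.481) = 0.1891.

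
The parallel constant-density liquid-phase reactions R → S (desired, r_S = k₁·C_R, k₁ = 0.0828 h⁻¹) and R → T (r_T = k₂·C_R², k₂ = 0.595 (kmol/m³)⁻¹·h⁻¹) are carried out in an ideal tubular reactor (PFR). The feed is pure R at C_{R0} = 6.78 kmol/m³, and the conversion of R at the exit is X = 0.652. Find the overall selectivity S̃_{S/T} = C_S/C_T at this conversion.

0.0331

C_R = C_{R0}(1−X) = 2.359 kmol/m³.
Along a PFR/batch, dC_S/dC_R = −r_S/(r_S+r_T) = −k₁/(k₁+k₂·C_R).
Integrating from C_{R0} to C_R: C_S = (0.0828/0.595)·ln[(0.0828+0.595·6.78)/(0.0828+0.595·2.36)] = 0.1392·ln(4.117/1.487) = 0.1417 kmol/m³.
C_T = (C_{R0}−C_R)−C_S = 4.279 kmol/m³; S̃_{S/T} = 0.1417/4.279 = 0.0331.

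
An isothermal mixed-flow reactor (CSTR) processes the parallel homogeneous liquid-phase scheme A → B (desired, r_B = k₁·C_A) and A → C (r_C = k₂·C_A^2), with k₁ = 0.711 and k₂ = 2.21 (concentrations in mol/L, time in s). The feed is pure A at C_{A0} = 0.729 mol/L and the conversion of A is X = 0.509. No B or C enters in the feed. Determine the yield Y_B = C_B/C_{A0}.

0.241

Exit C_A = C_{A0}(1−X) = 0.729×0.491 = 0.3579 mol/L.
In a CSTR the entire volume is at exit conditions, so r_B = 0.711×0.3579 = 0.2545 and r_C = 2.21×0.3579^2 = 0.2831.
Fraction of consumed A going to B: r_B/(r_B+r_C) = 0.4734.
C_B = 0.4734·C_{A0}·X = 0.4734×0.729×0.509 = 0.176 mol/L; Y_B = C_B/C_{A0} = 0.241.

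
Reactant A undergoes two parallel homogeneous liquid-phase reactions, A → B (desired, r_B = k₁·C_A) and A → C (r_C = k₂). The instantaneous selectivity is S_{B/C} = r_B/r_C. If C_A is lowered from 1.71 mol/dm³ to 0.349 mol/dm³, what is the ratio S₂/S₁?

0.204

S_{B/C} = (k₁/k₂)·C_A, so S₂/S₁ = (C_{A,2}/C_{A,1}).
= 0.349/1.71 = 0.204.
Selectivity toward B falls as C_A falls — high-concentration operation is favoured.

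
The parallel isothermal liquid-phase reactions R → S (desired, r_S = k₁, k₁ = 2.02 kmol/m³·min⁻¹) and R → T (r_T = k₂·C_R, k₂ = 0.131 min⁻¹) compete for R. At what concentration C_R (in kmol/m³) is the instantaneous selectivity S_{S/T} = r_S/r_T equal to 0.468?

32.9 kmol/m³

S_{S/T} = (k₁/k₂)·C_R⁻¹ ⇒ C_R = (S·k₂/k₁)^(-1).
= (0.468×0.131/2.02)^(-1) = (0.03035)^(-1) = 32.9 kmol/m³.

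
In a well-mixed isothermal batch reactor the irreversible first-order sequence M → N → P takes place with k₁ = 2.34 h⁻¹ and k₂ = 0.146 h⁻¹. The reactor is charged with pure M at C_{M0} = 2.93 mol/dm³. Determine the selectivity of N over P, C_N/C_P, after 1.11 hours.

For first-order series with pure M initially, C_N(t) = k₁C_{M0}/(k₂−k₁)·(e^(−k₁t) − e^(−k₂t)).
e^(−k₁t) = e^(−2.34×1.11) = e^(−2.597) = 0.07447; e^(−k₂t) = e^(−0.1621) = 0.8504.
C_N = 2.34×2.93/(0.146−2.34) × (0.07447−0.8504) = (-3.125)×(-0.7759) = 2.425 mol/dm³.
C_M = C_{M0}e^(−k₁t) = 0.2182 mol/dm³, so C_P = C_{M0}−C_M−C_N = 0.2871 mol/dm³; C_N/C_P = 8.45.

8.45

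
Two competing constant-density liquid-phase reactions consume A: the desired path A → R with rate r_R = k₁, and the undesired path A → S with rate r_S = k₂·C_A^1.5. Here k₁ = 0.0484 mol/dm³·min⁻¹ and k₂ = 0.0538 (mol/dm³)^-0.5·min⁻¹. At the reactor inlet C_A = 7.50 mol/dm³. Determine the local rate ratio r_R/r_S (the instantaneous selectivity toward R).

0.0438

S_{R/S} = r_R/r_S = (k₁)/(k₂·C_A^1.5) = (k₁/k₂)·C_A^-1.5.
= (0.0484) / (0.0538×7.500^1.5) = 0.04840/1.105 = 0.0438.
The undesired path is higher order in A, so low C_A (CSTR or dilute feed) favours R.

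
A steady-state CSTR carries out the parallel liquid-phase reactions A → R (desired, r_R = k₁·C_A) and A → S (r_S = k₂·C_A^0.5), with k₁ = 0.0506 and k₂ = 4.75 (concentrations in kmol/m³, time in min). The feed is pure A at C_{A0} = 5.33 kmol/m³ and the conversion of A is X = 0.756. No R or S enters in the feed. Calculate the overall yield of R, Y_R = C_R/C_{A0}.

0.00907

Exit C_A = C_{A0}(1−X) = 5.33×0.244 = 1.301 kmol/m³.
A CSTR operates uniformly at the exit composition, giving r_R = 0.06581 and r_S = 5.417 (each k·C_A^n at C_A = 1.301).
Fraction of consumed A going to R: r_R/(r_R+r_S) = 0.01200.
C_R = 0.01200·C_{A0}·X = 0.01200×5.33×0.756 = 0.0484 kmol/m³; Y_R = C_R/C_{A0} = 0.00907.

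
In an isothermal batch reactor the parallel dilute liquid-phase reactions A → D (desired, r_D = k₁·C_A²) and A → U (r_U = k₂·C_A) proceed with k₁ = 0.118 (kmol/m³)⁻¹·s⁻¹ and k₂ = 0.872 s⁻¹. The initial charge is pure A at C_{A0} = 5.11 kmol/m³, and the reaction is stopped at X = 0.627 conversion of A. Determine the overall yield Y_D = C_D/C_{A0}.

C_A = C_{A0}(1−X) = 1.906 kmol/m³.
Along a PFR/batch, dC_U/dC_A = −r_U/(r_D+r_U) = −k₂/(k₂+k₁·C_A).
Integrating from C_{A0} to C_A: C_U = (0.872/0.118)·ln[(0.872+0.118·5.11)/(0.872+0.118·1.91)] = 7.390·ln(1.475/1.097) = 2.188 kmol/m³.
Then C_D = (C_{A0}−C_A) − C_U = 3.204 − 2.188 = 1.016 kmol/m³.
Y_D = C_D/C_{A0} = 1.016/5.11 = 0.199.

0.199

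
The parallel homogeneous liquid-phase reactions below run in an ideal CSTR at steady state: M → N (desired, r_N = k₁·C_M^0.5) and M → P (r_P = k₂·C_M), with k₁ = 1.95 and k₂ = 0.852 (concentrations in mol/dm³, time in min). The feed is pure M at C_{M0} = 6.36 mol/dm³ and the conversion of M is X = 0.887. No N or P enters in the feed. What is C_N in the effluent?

4.12 mol/dm³

Exit C_M = C_{M0}(1−X) = 6.36×0.113 = 0.7187 mol/dm³.
In a CSTR the entire volume is at exit conditions, so r_N = 1.95×0.7187^0.5 = 1.653 and r_P = 0.852×0.7187 = 0.6123.
Fraction of consumed M going to N: r_N/(r_N+r_P) = 0.7297.
C_N = 0.7297·C_{M0}·X = 0.7297×6.36×0.887 = 4.12 mol/dm³.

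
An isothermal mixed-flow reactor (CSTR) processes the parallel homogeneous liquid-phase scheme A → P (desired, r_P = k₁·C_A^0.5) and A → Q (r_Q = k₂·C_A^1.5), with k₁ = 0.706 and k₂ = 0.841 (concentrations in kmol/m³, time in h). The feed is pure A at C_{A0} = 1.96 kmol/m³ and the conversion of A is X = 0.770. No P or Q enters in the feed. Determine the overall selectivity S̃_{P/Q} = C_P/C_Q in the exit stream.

1.86

Exit C_A = C_{A0}(1−X) = 1.96×0.230 = 0.4508 kmol/m³.
A CSTR operates uniformly at the exit composition, giving r_P = 0.4740 and r_Q = 0.2545 (each k·C_A^n at C_A = 0.4508).
Overall selectivity = C_P/C_Q = r_Pτ/(r_Qτ) = r_P/r_Q = 1.86.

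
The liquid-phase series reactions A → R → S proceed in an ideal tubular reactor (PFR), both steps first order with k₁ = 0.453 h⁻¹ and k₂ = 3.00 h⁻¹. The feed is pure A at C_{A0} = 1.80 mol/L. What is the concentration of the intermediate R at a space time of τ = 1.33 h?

Solving the coupled first-order balances gives C_R(τ) = [k₁/(k₂−k₁)]·C_{A0}·(e^(−k₁τ) − e^(−k₂τ)).
e^(−k₁τ) = e^(−0.453×1.33) = e^(−0.6025) = 0.5474; e^(−k₂τ) = e^(−3.990) = 0.01850.
C_R = 0.453×1.80/(3.00−0.453) × (0.5474−0.01850) = 0.3201×0.5289 = 0.1693 mol/L.

0.169 mol/L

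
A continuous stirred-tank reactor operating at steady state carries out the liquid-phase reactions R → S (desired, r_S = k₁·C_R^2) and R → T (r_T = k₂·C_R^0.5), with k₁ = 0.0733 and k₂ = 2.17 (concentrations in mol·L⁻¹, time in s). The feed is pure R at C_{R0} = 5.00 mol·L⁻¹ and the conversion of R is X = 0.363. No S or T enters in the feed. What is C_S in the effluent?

0.292 mol·L⁻¹

Exit C_R = C_{R0}(1−X) = 5.00×0.637 = 3.185 mol·L⁻¹.
In a CSTR the entire volume is at exit conditions, so r_S = 0.0733×3.185^2 = 0.7436 and r_T = 2.17×3.185^0.5 = 3.873.
Fraction of consumed R going to S: r_S/(r_S+r_T) = 0.1611.
C_S = 0.1611·C_{R0}·X = 0.1611×5.00×0.363 = 0.292 mol·L⁻¹.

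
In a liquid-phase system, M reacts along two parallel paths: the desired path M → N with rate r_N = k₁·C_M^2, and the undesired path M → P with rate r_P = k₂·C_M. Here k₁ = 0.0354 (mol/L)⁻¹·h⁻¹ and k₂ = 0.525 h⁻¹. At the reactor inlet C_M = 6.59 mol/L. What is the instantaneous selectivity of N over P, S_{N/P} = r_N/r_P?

S_{N/P} = r_N/r_P = (k₁·C_M^2)/(k₂·C_M) = (k₁/k₂)·C_M.
= (0.0354×6.590^2) / (0.525×6.590) = 1.537/3.460 = 0.444.
Since the desired path is higher order in M, keeping C_M high (PFR or concentrated feed) favours N.

0.444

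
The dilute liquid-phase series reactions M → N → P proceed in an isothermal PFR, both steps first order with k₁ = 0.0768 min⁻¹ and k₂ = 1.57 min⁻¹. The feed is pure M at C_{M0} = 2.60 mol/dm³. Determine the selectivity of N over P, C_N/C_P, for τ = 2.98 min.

0.246

For first-order series with pure M initially, C_N(τ) = k₁C_{M0}/(k₂−k₁)·(e^(−k₁τ) − e^(−k₂τ)).
e^(−k₁τ) = e^(−0.0768×2.98) = e^(−0.2289) = 0.7954; e^(−k₂τ) = e^(−4.679) = 0.009292.
C_N = 0.0768×2.60/(1.57−0.0768) × (0.7954−0.009292) = 0.1337×0.7861 = 0.1051 mol/dm³.
C_M = C_{M0}e^(−k₁τ) = 2.068 mol/dm³, so C_P = C_{M0}−C_M−C_N = 0.4267 mol/dm³; C_N/C_P = 0.246.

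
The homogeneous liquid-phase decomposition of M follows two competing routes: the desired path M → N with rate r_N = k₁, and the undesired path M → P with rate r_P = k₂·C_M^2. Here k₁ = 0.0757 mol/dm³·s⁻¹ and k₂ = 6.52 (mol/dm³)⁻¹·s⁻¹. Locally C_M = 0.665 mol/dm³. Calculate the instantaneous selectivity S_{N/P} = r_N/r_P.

S_{N/P} = r_N/r_P = (k₁)/(k₂·C_M^2) = (k₁/k₂)·C_M^-2.
= (0.0757) / (6.52×0.6650^2) = 0.07570/2.883 = 0.0263.
The undesired path is higher order in M, so low C_M (CSTR or dilute feed) favours N.

0.0263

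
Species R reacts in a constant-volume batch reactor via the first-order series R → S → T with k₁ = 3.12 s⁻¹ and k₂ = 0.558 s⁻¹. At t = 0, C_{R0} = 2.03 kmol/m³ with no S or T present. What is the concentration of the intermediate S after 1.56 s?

1.02 kmol/m³

The intermediate concentration in a first-order A→B→C sequence is C_S = k₁C_{R0}(e^(−k₁t) − e^(−k₂t))/(k₂−k₁).
e^(−k₁t) = e^(−3.12×1.56) = e^(−4.867) = 0.007695; e^(−k₂t) = e^(−0.8705) = 0.4188.
C_S = 3.12×2.03/(0.558−3.12) × (0.007695−0.4188) = (-2.472)×(-0.4111) = 1.016 kmol/m³.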